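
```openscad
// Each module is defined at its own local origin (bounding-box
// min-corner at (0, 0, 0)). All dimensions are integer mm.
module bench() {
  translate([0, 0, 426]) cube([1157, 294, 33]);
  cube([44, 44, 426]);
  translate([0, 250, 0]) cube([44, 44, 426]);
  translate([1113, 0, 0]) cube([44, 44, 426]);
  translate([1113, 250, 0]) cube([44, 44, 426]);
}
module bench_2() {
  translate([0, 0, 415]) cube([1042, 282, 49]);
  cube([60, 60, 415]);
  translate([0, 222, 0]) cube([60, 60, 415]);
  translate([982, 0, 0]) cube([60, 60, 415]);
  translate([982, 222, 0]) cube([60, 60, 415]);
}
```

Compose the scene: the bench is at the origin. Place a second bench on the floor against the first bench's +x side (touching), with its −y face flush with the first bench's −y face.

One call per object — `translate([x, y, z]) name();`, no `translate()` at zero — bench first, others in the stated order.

bench();
translate([1157, 0, 0]) bench_2();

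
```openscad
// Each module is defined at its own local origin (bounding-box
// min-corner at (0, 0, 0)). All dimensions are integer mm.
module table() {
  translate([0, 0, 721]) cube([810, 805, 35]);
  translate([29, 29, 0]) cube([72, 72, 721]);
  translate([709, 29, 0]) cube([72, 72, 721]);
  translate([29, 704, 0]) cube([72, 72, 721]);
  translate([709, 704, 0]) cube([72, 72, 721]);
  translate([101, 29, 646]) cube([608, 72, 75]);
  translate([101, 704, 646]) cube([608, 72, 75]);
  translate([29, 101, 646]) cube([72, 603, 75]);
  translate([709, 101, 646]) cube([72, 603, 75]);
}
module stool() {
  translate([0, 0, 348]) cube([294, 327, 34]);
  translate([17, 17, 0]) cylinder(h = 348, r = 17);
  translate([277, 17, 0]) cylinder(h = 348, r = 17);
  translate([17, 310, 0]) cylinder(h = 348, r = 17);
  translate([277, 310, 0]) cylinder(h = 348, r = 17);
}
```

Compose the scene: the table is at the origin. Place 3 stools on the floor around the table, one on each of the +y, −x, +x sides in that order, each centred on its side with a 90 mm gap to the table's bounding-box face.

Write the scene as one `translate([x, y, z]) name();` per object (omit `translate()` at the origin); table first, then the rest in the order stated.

table();
translate([258, 895, 0]) stool();
translate([-384, 239, 0]) stool();
translate([900, 239, 0]) stool();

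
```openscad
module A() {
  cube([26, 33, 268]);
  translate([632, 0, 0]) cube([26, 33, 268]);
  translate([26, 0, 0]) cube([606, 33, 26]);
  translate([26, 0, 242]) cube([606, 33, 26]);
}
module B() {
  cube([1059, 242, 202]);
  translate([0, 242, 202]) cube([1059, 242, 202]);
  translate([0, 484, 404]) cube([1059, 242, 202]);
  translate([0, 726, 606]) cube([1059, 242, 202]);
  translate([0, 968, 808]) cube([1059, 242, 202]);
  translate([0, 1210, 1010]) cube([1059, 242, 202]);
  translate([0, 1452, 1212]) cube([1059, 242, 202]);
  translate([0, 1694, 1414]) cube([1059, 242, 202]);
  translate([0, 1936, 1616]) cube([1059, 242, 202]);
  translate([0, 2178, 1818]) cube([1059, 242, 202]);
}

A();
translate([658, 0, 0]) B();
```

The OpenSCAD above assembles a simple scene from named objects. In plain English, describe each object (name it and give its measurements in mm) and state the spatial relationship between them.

A is a picture frame with a 606×216 mm rectangular opening (x by z) and a uniform 26 mm border on every side. Frame depth is 33 mm along y. It is built from two vertical stiles running the full outside height and two horizontal rails spanning the gap between the stiles.

B is a straight staircase of 10 solid steps. Each step is 1059 mm wide (x), 242 mm deep (y, the going) and 202 mm tall (the rise). The first step rests on the floor; each subsequent step sits one going further in +y and one rise higher in +z, directly behind and above the previous step with no overlap.

The staircase is against the picture frame's +x side, with their −y faces flush.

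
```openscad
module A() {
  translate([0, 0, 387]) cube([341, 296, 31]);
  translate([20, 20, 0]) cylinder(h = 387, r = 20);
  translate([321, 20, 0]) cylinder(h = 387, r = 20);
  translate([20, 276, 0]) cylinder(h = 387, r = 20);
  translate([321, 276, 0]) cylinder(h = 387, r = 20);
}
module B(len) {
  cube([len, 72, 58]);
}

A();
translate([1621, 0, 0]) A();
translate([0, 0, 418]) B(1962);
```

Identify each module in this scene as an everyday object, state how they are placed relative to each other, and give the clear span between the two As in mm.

Second stool starts at x = 1621; first ends at x = 341; clear span = 1621 − 341 = 1280 mm.

A is a stool. B is a beam. A beam spans the tops of two stools. The clear span between the two stools is 1280 mm.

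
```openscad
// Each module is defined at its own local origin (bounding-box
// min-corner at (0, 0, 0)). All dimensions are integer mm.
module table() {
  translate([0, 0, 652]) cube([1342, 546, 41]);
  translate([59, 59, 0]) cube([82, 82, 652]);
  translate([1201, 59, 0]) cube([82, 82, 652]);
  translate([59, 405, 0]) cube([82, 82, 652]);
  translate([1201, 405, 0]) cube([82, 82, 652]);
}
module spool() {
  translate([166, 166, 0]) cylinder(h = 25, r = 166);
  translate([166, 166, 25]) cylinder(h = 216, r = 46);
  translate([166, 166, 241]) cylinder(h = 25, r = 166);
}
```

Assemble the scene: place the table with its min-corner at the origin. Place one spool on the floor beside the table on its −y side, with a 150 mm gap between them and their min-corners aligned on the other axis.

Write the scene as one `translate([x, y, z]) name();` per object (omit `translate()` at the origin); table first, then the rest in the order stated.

table();
translate([0, -482, 0]) spool();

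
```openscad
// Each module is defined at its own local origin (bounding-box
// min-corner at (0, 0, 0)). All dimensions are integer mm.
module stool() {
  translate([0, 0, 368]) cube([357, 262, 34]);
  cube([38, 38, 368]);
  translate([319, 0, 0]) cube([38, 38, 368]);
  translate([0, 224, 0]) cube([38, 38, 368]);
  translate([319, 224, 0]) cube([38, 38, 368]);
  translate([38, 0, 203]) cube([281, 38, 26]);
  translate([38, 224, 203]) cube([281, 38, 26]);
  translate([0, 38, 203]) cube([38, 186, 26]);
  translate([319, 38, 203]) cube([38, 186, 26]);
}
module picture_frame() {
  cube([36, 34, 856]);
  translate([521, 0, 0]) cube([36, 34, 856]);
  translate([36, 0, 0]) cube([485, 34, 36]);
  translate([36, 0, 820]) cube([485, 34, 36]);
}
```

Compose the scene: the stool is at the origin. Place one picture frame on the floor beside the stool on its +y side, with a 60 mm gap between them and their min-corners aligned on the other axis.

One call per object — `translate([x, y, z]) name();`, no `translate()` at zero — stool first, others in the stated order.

stool();
translate([0, 322, 0]) picture_frame();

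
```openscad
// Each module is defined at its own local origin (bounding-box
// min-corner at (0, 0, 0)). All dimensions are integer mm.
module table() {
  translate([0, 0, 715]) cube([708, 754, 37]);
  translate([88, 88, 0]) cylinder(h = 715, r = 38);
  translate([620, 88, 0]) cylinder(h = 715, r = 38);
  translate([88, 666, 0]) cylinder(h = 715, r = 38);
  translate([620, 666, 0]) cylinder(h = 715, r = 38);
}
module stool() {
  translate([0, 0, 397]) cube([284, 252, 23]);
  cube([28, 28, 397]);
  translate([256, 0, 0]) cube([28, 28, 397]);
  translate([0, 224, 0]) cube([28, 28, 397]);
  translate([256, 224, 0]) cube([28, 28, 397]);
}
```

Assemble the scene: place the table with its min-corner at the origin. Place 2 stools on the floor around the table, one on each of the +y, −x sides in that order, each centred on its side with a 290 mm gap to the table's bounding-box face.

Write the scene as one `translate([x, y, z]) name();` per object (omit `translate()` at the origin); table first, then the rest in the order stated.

table();
translate([212, 1044, 0]) stool();
translate([-574, 251, 0]) stool();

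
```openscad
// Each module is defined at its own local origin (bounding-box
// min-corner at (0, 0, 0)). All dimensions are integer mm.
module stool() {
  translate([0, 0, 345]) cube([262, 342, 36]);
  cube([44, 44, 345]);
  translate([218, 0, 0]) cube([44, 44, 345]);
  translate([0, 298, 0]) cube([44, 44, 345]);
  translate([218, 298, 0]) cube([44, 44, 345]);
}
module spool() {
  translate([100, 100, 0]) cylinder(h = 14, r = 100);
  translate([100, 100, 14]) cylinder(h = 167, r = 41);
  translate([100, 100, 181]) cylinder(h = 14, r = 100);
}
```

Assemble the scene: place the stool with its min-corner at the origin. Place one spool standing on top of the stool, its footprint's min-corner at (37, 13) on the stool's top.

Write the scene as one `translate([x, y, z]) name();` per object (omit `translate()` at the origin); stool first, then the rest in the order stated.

stool();
translate([37, 13, 381]) spool();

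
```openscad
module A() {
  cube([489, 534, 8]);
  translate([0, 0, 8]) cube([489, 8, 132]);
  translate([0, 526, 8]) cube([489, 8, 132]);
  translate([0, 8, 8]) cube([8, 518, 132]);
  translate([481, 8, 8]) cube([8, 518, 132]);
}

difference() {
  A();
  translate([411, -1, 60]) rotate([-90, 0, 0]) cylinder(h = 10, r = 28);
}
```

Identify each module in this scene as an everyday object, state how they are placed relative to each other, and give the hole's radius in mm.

A is an open box. The open box has a circular hole through its front wall. The hole's radius is 28 mm.

The subtracted cylinder has r = 28 mm.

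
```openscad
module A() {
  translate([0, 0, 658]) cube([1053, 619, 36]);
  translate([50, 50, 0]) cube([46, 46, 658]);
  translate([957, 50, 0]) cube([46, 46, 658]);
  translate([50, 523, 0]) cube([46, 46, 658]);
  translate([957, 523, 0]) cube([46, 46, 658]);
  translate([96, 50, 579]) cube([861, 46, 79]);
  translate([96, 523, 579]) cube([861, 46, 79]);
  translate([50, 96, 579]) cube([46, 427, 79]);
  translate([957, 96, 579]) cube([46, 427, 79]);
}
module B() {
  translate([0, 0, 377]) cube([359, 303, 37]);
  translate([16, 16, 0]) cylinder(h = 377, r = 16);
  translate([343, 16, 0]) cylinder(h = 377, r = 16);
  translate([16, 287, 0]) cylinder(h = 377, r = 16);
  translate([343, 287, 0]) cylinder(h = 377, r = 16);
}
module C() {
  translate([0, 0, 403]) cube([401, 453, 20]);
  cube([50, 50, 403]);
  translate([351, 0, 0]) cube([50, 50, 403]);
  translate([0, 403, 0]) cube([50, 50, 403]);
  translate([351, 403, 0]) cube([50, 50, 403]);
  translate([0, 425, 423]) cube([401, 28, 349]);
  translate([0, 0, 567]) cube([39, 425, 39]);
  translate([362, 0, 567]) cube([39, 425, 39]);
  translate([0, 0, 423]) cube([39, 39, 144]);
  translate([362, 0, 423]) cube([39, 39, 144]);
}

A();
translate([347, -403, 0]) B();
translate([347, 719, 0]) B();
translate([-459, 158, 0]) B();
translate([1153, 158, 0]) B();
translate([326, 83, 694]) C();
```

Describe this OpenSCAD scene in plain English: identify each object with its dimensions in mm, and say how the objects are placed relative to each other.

A is a rectangular dining table. The top is 1053×619×36 mm with its upper surface at z = 694 mm. It stands on four 46×46 mm square legs, each inset 50 mm from the nearest pair of top edges, running from the floor to the underside of the top. Four apron rails, 46 mm thick and 79 mm tall, run between adjacent legs with their top edges flush with the underside of the top and their outer faces flush with the legs' outer faces.

B is a four-legged stool. The seat is 359×303 mm, 37 mm thick, top at z = 414 mm. It stands on four round legs, each 32 mm in diameter, from z = 0 to the seat underside, each leg's axis is inset half a diameter from the nearest pair of seat edges (so the leg's bounding box is flush with the corner).

C is a chair. The seat is a 401×453×20 mm slab with its top at z = 423 mm, on four 50×50 mm corner legs (flush with the seat edges, standing on z = 0). A flat backrest 28 mm thick, 349 mm tall, spans the full seat width and rises from the seat top along its +y edge, rear face flush with the rear of the seat. Two armrests of 39×39 mm section run along each side from the seat's front edge to the front of the backrest, top faces 183 mm above the seat top and outer faces flush with the seat's x-edges; a 39×39 mm post under the front of each armrest stands on the seat at the front corner.

Four stools sit around the table at the −y, +y, −x, +x sides. The chair is on top of the table, centred.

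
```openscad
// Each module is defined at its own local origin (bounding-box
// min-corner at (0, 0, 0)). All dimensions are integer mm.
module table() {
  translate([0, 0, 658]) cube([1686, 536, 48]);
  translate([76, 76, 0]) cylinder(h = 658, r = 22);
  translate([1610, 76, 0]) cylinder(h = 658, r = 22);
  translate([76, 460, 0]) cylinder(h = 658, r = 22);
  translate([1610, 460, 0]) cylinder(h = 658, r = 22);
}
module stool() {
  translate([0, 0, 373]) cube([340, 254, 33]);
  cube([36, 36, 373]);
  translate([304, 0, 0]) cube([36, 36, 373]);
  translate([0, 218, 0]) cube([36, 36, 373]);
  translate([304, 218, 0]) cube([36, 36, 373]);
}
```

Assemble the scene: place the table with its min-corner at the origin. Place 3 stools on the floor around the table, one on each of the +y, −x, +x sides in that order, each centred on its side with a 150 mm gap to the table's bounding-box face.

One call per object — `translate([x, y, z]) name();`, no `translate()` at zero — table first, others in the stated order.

table();
translate([673, 686, 0]) stool();
translate([-490, 141, 0]) stool();
translate([1836, 141, 0]) stool();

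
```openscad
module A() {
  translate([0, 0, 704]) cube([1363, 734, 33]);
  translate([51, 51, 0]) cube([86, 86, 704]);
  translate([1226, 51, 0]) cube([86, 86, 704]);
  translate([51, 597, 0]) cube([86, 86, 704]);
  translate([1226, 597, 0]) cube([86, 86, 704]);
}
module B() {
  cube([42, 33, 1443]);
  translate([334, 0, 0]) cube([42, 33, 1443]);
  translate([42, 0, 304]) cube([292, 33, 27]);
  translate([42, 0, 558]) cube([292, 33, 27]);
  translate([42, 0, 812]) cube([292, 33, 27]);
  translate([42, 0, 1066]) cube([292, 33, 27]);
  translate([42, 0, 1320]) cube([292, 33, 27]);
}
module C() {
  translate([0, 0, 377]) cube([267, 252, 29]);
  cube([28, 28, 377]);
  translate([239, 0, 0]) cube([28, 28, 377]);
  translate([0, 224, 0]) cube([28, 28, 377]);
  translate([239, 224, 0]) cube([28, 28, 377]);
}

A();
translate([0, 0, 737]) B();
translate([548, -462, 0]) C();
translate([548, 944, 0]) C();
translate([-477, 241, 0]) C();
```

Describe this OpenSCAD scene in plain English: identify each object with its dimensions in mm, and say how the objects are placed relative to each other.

A is a table with a 1363×734 mm rectangular top, 33 mm thick, top surface at z = 737 mm, supported by four 86×86 mm square legs, each inset 51 mm from the nearest pair of top edges, running from the floor.

B is a wooden ladder with two side rails of 42×33 mm section and 1443 mm height, set 376 mm apart overall. Between them run 5 rectangular rungs (33 mm deep, 27 mm thick), front faces flush with the rails' −y face. The bottom of the first rung is 304 mm above the floor and each subsequent rung is 254 mm higher than the one below.

C is a simple wooden stool: a rectangular seat 267 mm (x) by 252 mm (y), 29 mm thick, top face at z = 406 mm, on four square legs, each 28×28 mm in cross-section. The legs rest on z = 0, each flush with a corner of the seat.

The ladder is on top of the table. Three stools sit around the table at the −y, +y, −x sides.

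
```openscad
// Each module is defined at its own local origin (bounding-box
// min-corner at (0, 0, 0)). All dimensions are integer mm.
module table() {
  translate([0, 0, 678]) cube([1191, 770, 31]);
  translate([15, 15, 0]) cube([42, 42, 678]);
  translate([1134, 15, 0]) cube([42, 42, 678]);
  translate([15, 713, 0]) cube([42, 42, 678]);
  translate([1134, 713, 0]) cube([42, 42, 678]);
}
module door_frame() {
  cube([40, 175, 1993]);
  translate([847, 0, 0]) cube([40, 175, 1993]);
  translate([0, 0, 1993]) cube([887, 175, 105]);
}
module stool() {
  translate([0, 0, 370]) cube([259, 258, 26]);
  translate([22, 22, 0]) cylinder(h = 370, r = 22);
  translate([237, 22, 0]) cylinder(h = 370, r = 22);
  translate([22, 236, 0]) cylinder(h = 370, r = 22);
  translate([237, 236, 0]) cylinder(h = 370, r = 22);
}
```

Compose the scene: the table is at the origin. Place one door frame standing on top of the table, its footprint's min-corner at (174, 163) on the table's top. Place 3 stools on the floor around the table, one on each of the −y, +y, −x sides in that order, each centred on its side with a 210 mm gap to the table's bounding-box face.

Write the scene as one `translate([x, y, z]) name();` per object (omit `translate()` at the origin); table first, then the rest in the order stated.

table();
translate([174, 163, 709]) door_frame();
translate([466, -468, 0]) stool();
translate([466, 980, 0]) stool();
translate([-469, 256, 0]) stool();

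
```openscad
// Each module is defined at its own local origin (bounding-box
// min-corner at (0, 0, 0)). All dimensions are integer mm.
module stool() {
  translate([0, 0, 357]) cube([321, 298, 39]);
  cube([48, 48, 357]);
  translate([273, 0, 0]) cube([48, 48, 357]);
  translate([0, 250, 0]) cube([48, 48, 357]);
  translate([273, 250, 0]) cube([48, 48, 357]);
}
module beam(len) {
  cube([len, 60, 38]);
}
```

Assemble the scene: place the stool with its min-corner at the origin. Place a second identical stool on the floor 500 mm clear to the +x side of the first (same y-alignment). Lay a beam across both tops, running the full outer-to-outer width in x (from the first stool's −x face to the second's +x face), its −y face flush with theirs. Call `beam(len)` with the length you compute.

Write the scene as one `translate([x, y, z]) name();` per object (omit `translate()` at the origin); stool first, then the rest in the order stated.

stool();
translate([821, 0, 0]) stool();
translate([0, 0, 396]) beam(1142);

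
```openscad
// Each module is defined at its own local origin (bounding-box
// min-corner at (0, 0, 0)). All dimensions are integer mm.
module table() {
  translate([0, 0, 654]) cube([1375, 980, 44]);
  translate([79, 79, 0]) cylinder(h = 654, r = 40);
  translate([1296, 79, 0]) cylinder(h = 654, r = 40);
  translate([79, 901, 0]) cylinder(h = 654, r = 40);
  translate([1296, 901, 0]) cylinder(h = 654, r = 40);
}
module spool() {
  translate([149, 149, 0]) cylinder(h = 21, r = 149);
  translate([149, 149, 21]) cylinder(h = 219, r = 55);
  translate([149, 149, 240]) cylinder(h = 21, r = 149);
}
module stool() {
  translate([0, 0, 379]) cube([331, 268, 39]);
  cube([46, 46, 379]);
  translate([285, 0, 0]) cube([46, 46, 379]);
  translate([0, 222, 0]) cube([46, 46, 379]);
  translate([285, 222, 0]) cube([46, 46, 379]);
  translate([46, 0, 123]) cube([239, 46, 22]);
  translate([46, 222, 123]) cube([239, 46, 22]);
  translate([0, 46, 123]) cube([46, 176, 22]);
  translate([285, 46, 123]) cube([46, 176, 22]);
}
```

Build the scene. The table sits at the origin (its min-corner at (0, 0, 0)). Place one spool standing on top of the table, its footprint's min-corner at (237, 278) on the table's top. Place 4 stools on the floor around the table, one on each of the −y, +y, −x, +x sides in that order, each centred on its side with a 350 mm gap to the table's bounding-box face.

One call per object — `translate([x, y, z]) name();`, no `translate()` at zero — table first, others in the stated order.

table();
translate([237, 278, 698]) spool();
translate([522, -618, 0]) stool();
translate([522, 1330, 0]) stool();
translate([-681, 356, 0]) stool();
translate([1725, 356, 0]) stool();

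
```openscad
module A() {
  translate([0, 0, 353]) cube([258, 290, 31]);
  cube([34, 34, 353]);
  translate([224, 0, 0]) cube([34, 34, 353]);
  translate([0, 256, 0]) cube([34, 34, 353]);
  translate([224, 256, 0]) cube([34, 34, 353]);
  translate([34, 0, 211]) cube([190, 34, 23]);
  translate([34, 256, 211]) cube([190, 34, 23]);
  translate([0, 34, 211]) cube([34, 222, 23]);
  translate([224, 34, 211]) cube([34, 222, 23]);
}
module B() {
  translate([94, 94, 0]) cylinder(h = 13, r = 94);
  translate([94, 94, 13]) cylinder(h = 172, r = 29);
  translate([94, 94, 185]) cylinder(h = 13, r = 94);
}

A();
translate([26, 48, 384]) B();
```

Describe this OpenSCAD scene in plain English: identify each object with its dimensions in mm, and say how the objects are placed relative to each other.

A is a four-legged stool. The seat is 258×290 mm, 31 mm thick, top at z = 384 mm. It stands on four square legs, each 34×34 mm in cross-section, from z = 0 to the seat underside, each flush with a corner of the seat. Four stretchers, 34 mm wide and 23 mm tall, connect adjacent legs with their undersides at z = 211 mm, each running between the inner faces of the legs it joins and aligned with the legs' outer faces on the other axis.

B is a spool: two coaxial disc flanges of radius 94 mm and thickness 13 mm, joined by a core cylinder of radius 29 mm and height 172 mm. The lower flange rests on z = 0 and the three cylinders share a vertical axis.

The spool is on top of the stool.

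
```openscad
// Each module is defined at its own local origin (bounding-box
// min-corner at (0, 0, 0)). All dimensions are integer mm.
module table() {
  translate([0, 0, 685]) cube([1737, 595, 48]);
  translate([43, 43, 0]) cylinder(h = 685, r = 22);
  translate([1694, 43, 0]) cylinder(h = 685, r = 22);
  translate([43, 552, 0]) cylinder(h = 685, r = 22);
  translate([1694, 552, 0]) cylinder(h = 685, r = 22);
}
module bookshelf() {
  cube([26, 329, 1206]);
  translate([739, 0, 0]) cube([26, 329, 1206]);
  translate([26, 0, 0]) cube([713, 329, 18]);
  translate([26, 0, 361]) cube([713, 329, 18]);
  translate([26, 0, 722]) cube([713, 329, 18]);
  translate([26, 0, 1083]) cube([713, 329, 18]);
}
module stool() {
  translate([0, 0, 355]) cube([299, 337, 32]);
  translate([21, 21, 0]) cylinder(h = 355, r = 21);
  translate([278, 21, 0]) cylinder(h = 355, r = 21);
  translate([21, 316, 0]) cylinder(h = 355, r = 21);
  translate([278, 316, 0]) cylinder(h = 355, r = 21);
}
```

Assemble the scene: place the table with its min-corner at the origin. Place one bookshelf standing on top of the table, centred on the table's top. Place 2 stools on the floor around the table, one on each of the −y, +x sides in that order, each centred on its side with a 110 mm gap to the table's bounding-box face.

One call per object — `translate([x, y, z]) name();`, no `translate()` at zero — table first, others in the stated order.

table();
translate([486, 133, 733]) bookshelf();
translate([719, -447, 0]) stool();
translate([1847, 129, 0]) stool();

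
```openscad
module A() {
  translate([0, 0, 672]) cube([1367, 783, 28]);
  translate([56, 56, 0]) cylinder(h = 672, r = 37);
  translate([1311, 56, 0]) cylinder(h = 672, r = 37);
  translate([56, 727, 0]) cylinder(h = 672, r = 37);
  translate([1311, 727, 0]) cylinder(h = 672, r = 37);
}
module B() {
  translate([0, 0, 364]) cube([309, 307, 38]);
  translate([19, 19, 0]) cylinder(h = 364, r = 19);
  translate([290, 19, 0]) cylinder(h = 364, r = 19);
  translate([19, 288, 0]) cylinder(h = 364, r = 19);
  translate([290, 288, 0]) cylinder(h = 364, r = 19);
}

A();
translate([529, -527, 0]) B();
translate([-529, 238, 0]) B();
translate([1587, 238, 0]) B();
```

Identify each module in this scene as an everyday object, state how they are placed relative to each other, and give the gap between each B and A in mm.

A is a table. B is a stool. Three stools sit around the table at the −y, −x, +x sides. The gap between each stool and the table is 220 mm.

Each stool's nearest face is 220 mm from the table's bounding box.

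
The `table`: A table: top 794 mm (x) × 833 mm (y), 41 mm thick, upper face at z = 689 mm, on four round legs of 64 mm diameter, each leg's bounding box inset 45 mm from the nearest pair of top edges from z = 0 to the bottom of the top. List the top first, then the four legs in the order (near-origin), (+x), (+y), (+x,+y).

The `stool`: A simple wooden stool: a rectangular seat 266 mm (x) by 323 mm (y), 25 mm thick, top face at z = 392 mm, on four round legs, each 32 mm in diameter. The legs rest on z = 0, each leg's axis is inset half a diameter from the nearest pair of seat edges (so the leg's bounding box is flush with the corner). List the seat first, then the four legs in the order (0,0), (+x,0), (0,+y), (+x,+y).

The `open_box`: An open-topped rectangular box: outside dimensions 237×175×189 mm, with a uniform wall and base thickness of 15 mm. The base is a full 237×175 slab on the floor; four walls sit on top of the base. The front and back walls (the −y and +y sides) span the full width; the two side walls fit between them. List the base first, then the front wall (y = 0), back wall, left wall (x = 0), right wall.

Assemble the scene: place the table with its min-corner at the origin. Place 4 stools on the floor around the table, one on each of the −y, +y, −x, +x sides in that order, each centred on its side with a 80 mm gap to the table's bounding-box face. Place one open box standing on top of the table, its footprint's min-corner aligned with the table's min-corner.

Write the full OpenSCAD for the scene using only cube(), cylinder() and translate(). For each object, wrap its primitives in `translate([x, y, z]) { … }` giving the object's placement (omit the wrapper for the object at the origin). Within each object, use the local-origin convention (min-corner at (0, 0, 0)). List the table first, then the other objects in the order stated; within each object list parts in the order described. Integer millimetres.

translate([0, 0, 648]) cube([794, 833, 41]);
translate([77, 77, 0]) cylinder(h = 648, r = 32);
translate([717, 77, 0]) cylinder(h = 648, r = 32);
translate([77, 756, 0]) cylinder(h = 648, r = 32);
translate([717, 756, 0]) cylinder(h = 648, r = 32);
translate([264, -403, 0]) {
  translate([0, 0, 367]) cube([266, 323, 25]);
  translate([16, 16, 0]) cylinder(h = 367, r = 16);
  translate([250, 16, 0]) cylinder(h = 367, r = 16);
  translate([16, 307, 0]) cylinder(h = 367, r = 16);
  translate([250, 307, 0]) cylinder(h = 367, r = 16);
}
translate([264, 913, 0]) {
  translate([0, 0, 367]) cube([266, 323, 25]);
  translate([16, 16, 0]) cylinder(h = 367, r = 16);
  translate([250, 16, 0]) cylinder(h = 367, r = 16);
  translate([16, 307, 0]) cylinder(h = 367, r = 16);
  translate([250, 307, 0]) cylinder(h = 367, r = 16);
}
translate([-346, 255, 0]) {
  translate([0, 0, 367]) cube([266, 323, 25]);
  translate([16, 16, 0]) cylinder(h = 367, r = 16);
  translate([250, 16, 0]) cylinder(h = 367, r = 16);
  translate([16, 307, 0]) cylinder(h = 367, r = 16);
  translate([250, 307, 0]) cylinder(h = 367, r = 16);
}
translate([874, 255, 0]) {
  translate([0, 0, 367]) cube([266, 323, 25]);
  translate([16, 16, 0]) cylinder(h = 367, r = 16);
  translate([250, 16, 0]) cylinder(h = 367, r = 16);
  translate([16, 307, 0]) cylinder(h = 367, r = 16);
  translate([250, 307, 0]) cylinder(h = 367, r = 16);
}
translate([0, 0, 689]) {
  cube([237, 175, 15]);
  translate([0, 0, 15]) cube([237, 15, 174]);
  translate([0, 160, 15]) cube([237, 15, 174]);
  translate([0, 15, 15]) cube([15, 145, 174]);
  translate([222, 15, 15]) cube([15, 145, 174]);
}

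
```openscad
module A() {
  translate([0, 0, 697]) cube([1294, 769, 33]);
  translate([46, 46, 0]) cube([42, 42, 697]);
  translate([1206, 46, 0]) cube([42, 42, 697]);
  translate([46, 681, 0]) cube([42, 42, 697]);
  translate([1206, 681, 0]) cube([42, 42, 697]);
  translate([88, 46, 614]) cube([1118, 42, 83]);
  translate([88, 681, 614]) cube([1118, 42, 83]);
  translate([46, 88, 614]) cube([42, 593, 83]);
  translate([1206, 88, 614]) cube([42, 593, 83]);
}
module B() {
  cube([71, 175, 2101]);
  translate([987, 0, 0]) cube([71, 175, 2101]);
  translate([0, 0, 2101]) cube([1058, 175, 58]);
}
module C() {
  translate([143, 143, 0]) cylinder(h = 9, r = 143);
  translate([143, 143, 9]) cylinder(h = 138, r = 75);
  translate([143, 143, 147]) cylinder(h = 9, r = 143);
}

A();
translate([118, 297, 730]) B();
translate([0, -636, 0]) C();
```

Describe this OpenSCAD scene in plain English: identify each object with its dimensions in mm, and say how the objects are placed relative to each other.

A is a rectangular dining table. The top is 1294×769×33 mm with its upper surface at z = 730 mm. It stands on four 42×42 mm square legs, each inset 46 mm from the nearest pair of top edges, running from the floor to the underside of the top. Four apron rails, 42 mm thick and 83 mm tall, run between adjacent legs with their top edges flush with the underside of the top and their outer faces flush with the legs' outer faces.

B is a door frame. The clear opening is 916 mm wide and 2101 mm high. Two 71 mm wide jambs, 175 mm deep, stand either side of the opening from the floor to the top of the opening. A 58 mm thick head sits across the top of both jambs, spanning the full outside width of the frame.

C is a spool: two coaxial disc flanges of radius 143 mm and thickness 9 mm, joined by a core cylinder of radius 75 mm and height 138 mm. The lower flange rests on z = 0 and the three cylinders share a vertical axis.

The door frame is on top of the table, centred. The spool is on the floor beside the table on its −y side.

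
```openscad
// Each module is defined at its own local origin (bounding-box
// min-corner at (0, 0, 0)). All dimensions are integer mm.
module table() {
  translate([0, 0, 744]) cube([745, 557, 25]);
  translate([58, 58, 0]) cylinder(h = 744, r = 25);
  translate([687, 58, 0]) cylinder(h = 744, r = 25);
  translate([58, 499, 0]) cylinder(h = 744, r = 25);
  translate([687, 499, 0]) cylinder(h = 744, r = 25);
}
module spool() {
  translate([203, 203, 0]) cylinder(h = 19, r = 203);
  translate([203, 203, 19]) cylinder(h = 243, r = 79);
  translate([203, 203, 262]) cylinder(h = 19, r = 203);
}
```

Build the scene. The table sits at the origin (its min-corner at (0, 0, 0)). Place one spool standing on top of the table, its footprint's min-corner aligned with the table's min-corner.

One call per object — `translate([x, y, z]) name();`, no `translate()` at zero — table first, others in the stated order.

table();
translate([0, 0, 769]) spool();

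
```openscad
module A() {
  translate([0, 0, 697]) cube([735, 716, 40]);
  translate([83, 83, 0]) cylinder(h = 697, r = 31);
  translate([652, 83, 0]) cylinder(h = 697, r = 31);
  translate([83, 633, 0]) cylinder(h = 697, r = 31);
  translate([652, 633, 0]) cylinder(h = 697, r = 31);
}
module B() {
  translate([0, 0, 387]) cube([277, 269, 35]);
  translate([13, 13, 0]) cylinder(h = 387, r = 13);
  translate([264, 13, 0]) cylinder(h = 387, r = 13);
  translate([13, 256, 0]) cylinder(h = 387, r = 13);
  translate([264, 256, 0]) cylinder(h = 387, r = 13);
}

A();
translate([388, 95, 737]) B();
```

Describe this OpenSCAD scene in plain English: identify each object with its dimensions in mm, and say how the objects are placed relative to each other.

A is a table: top 735 mm (x) × 716 mm (y), 40 mm thick, upper face at z = 737 mm, on four round legs of 62 mm diameter, each leg's bounding box inset 52 mm from the nearest pair of top edges, running from z = 0 to the bottom of the top.

B is a four-legged stool. The seat is 277×269 mm, 35 mm thick, top at z = 422 mm. It stands on four round legs, each 26 mm in diameter, from z = 0 to the seat underside, each leg's axis is inset half a diameter from the nearest pair of seat edges (so the leg's bounding box is flush with the corner).

The stool is on top of the table.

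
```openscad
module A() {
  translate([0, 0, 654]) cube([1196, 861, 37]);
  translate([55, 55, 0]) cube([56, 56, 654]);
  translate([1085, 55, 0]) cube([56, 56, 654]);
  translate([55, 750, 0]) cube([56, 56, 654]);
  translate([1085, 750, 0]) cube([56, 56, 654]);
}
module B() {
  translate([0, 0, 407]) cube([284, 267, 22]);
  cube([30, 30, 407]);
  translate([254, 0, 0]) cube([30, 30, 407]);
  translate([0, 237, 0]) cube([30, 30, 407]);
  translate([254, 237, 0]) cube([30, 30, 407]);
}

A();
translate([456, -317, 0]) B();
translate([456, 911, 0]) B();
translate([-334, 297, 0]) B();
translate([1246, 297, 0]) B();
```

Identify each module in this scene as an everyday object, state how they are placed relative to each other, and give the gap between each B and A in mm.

Each stool's nearest face is 50 mm from the table's bounding box.

A is a table. B is a stool. Four stools sit around the table at the −y, +y, −x, +x sides. The gap between each stool and the table is 50 mm.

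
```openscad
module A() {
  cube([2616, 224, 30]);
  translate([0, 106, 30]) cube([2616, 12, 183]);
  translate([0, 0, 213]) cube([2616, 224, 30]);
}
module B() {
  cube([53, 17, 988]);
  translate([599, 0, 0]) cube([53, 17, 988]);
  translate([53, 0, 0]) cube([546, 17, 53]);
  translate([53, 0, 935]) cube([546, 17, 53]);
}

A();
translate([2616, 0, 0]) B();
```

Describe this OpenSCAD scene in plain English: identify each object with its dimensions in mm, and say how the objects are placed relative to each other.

A is an I-beam lying along x, 2616 mm long. Overall section height 243 mm. Two flanges 224 mm wide (y) and 30 mm thick, one on the floor and one at the top; a web 12 mm thick runs between them, centred on the flange width.

B is a picture frame with a 546×882 mm rectangular opening (x by z) and a uniform 53 mm border on every side. Frame depth is 17 mm along y. It is built from two vertical stiles running the full outside height and two horizontal rails spanning the gap between the stiles.

The picture frame is against the I-beam's +x side, with their −y faces flush.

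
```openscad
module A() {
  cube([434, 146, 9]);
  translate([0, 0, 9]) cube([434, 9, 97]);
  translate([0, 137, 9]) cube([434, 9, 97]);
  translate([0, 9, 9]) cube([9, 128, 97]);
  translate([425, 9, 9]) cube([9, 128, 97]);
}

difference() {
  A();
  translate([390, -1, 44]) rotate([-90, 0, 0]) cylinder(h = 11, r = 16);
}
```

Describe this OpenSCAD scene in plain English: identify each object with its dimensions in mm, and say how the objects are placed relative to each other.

A is an open-topped rectangular box: outside dimensions 434×146×106 mm, with a uniform wall and base thickness of 9 mm. The base is a full 434×146 slab on the floor; four walls sit on top of the base. The front and back walls (the −y and +y sides) span the full width; the two side walls fit between them.

The open box has a circular hole of radius 16 mm through its front wall, centred at (x = 390, z = 44).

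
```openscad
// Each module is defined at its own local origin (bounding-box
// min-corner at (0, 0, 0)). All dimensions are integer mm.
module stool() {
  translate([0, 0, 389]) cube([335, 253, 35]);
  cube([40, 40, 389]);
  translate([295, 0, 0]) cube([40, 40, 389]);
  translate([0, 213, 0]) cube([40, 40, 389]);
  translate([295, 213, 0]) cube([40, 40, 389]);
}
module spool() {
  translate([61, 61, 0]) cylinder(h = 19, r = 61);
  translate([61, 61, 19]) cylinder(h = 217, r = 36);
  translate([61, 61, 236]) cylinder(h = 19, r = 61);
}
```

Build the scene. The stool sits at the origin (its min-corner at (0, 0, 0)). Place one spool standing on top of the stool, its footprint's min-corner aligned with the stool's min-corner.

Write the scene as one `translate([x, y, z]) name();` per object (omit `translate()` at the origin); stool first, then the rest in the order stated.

stool();
translate([0, 0, 424]) spool();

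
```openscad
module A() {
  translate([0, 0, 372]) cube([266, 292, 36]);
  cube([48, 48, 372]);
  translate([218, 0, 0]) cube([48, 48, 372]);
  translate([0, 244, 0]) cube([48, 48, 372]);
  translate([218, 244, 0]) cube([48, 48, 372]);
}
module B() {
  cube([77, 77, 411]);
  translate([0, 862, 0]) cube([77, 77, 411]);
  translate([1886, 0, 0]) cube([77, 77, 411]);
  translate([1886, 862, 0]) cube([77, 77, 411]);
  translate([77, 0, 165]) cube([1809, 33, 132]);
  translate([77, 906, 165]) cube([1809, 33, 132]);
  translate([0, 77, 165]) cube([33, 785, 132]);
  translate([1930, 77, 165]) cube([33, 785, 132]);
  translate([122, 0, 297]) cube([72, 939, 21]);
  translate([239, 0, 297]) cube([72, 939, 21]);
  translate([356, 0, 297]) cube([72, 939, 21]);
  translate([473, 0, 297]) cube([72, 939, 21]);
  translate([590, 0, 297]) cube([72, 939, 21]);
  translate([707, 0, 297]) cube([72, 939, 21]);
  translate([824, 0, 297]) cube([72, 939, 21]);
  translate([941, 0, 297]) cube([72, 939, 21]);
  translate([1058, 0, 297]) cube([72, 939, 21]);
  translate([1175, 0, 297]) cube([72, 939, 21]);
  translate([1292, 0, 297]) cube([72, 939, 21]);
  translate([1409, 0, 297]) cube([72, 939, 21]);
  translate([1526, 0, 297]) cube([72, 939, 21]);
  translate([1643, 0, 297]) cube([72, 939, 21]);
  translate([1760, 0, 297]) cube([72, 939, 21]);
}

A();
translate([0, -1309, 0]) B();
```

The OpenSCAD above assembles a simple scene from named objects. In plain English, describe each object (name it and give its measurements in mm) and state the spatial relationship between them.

A is a simple wooden stool: a rectangular seat 266 mm (x) by 292 mm (y), 36 mm thick, top face at z = 408 mm, on four square legs, each 48×48 mm in cross-section. The legs rest on z = 0, each flush with a corner of the seat.

B is a bed frame 1963 mm long (x) by 939 mm wide (y). Four 77×77 mm corner posts, 411 mm tall, at the corners of the footprint. Four rails of 33 mm thickness and 132 mm height run between adjacent posts with their undersides at z = 165 mm, their outer faces flush with the outside of the frame (the two x-running rails run between the posts' inner faces; the two y-running rails run between the posts' inner faces). 15 slats, each 72 mm wide (x) and 21 mm thick, lie across the top of the two x-running rails, running the full 939 mm width of the frame in y; the slats are evenly spaced along x between the inner faces of the end posts with equal gaps (rounded down to the nearest mm) at the −x end and between each pair — any rounding remainder accumulates at the +x end.

The bed frame is on the floor beside the stool on its −y side.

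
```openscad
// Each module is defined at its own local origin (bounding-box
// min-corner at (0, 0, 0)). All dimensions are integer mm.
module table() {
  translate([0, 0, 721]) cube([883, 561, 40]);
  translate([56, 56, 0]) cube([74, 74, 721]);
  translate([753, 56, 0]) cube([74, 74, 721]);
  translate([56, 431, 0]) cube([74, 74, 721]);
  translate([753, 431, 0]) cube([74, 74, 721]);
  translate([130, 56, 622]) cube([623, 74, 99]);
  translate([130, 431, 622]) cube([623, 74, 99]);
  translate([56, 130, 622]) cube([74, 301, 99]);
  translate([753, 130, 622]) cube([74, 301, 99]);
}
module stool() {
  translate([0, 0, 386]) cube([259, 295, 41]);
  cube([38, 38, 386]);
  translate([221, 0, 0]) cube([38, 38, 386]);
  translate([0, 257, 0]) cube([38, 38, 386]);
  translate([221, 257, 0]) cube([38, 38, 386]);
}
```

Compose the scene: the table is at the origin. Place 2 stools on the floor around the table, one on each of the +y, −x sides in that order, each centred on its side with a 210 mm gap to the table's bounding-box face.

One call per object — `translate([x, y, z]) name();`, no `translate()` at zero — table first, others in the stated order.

table();
translate([312, 771, 0]) stool();
translate([-469, 133, 0]) stool();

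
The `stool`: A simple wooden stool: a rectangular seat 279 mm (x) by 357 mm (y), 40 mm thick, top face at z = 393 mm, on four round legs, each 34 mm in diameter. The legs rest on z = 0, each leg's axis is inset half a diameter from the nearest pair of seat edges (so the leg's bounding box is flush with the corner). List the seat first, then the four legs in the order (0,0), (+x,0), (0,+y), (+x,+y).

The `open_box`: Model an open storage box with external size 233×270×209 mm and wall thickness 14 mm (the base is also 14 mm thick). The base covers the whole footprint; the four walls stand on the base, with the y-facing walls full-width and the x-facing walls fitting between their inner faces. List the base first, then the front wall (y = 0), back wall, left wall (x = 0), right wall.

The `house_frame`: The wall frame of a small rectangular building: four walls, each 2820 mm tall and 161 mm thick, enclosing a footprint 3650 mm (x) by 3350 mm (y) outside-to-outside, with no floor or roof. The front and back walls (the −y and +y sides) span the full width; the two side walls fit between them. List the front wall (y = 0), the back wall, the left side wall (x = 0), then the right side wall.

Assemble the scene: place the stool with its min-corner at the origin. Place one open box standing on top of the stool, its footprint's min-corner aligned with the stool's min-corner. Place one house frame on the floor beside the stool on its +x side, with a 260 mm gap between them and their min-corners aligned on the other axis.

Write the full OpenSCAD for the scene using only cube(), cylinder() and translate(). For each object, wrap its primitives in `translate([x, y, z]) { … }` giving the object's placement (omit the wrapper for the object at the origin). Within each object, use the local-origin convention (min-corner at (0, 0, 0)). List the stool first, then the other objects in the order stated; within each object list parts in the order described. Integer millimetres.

translate([0, 0, 353]) cube([279, 357, 40]);
translate([17, 17, 0]) cylinder(h = 353, r = 17);
translate([262, 17, 0]) cylinder(h = 353, r = 17);
translate([17, 340, 0]) cylinder(h = 353, r = 17);
translate([262, 340, 0]) cylinder(h = 353, r = 17);
translate([0, 0, 393]) {
  cube([233, 270, 14]);
  translate([0, 0, 14]) cube([233, 14, 195]);
  translate([0, 256, 14]) cube([233, 14, 195]);
  translate([0, 14, 14]) cube([14, 242, 195]);
  translate([219, 14, 14]) cube([14, 242, 195]);
}
translate([539, 0, 0]) {
  cube([3650, 161, 2820]);
  translate([0, 3189, 0]) cube([3650, 161, 2820]);
  translate([0, 161, 0]) cube([161, 3028, 2820]);
  translate([3489, 161, 0]) cube([161, 3028, 2820]);
}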